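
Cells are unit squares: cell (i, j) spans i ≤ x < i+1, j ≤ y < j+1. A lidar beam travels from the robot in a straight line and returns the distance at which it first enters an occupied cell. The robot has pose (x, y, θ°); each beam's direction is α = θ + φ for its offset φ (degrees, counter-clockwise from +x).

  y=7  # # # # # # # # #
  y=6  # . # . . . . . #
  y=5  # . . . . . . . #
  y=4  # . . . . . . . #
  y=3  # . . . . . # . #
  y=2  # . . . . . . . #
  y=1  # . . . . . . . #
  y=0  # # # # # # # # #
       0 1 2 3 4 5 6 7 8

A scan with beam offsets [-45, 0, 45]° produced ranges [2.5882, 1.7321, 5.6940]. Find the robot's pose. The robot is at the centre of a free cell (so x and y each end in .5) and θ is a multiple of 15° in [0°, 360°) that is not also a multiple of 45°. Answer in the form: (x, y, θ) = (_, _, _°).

Enumerate (i+0.5, j+0.5, θ) over the 40 free cells and 16 admissible headings. For each, cast all 3 beams and compare to the given ranges.
  (1.5, 5.5, 240°): beam 1 = 0.5176 ≠ 2.5882 ✗
  (3.5, 3.5, 75°): beam 1 = 5.1962 ≠ 2.5882 ✗
  (1.5, 4.5, 210°): beam 1 = 0.5176 ≠ 2.5882 ✗
  …
  (5.5, 1.5, 60°): r_1=2.5882, r_2=1.7321, r_3=5.6940 — all match ✓
Only this pose fits every beam.

(x, y, θ) = (5.5, 1.5, 60°)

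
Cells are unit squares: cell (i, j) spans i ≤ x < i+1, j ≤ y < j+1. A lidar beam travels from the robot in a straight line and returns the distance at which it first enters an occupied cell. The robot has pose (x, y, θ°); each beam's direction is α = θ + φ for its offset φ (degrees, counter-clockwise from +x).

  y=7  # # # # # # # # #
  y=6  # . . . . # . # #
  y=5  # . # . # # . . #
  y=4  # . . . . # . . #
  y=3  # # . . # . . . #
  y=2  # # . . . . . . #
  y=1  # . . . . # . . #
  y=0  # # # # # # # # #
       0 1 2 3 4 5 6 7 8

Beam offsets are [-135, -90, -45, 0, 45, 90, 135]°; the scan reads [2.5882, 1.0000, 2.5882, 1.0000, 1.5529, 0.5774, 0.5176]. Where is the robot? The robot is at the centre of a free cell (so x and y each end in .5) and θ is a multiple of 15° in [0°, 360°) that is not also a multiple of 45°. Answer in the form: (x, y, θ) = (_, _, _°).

(x, y, θ) = (3.5, 6.5, 330°)

Enumerate (i+0.5, j+0.5, θ) over the 32 free cells and 16 admissible headings. For each, cast all 7 beams and compare to the given ranges.
  (5.5, 3.5, 165°): beam 1 = 2.8868 ≠ 2.5882 ✗
  (5.5, 3.5, 255°): beam 1 = 0.5774 ≠ 2.5882 ✗
  (7.5, 4.5, 240°): beam 1 = 1.5529 ≠ 2.5882 ✗
  (6.5, 6.5, 105°): beam 1 = 0.5774 ≠ 2.5882 ✗
  …
  (3.5, 6.5, 330°): r_1=2.5882, r_2=1.0000, r_3=2.5882, r_4=1.0000, r_5=1.5529, r_6=0.5774, r_7=0.5176 — all match ✓
Unique over the lattice → pose = (3.5, 6.5, 330°).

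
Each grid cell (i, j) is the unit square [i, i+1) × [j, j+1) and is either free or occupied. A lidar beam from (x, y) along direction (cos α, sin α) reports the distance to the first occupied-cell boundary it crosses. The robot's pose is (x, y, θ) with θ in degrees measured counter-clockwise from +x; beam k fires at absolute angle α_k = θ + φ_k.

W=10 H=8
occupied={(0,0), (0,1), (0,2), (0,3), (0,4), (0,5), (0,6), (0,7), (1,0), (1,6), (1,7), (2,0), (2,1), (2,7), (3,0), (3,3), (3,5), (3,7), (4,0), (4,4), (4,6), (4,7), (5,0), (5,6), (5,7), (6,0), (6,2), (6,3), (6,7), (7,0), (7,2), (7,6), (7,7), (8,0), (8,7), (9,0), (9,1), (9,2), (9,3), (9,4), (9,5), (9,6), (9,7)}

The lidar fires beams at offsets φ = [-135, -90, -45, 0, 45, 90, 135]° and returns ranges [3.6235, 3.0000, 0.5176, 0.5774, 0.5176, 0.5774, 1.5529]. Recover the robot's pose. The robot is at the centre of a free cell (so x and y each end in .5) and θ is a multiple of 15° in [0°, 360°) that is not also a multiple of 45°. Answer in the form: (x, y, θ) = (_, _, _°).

Enumerate (i+0.5, j+0.5, θ) over the 37 free cells and 16 admissible headings. For each, cast all 7 beams and compare to the given ranges.
  (7.5, 4.5, 330°): beam 2 = 1.0000 ≠ 3.0000 ✗
  (2.5, 2.5, 60°): beam 1 = 0.5176 ≠ 3.6235 ✗
  (7.5, 4.5, 150°): beam 1 = 1.5529 ≠ 3.6235 ✗
  (4.5, 5.5, 255°): beam 1 = 0.5774 ≠ 3.6235 ✗
  …
  (7.5, 3.5, 210°): r_1=3.6235, r_2=3.0000, r_3=0.5176, r_4=0.5774, r_5=0.5176, r_6=0.5774, r_7=1.5529 — all match ✓
Unique over the lattice → pose = (7.5, 3.5, 210°).

(x, y, θ) = (7.5, 3.5, 210°)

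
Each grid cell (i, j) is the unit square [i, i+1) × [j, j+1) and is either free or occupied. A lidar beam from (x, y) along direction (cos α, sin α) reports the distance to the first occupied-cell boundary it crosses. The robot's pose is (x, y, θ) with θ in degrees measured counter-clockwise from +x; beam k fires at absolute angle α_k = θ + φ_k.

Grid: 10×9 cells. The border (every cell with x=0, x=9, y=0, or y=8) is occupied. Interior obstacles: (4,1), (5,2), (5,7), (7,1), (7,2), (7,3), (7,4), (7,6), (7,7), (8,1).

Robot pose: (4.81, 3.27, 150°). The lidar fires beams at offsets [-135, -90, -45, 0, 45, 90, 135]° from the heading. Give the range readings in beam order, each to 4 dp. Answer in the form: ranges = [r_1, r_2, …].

ranges = [2.2673, 4.3800, 4.8969, 4.3994, 3.9444, 1.4665, 0.7341]

beam 1: φ=-135°, α=15°
  cosα=0.9659 sinα=0.2588 | (4,3) | tMaxX 0.1967 tMaxY 2.8205 | tΔX 1.0353 tΔY 3.8637
    t=0.1967 [x] (5,3)
    t=1.2320 [x] (6,3)
    t=2.2673 [x] (7,3) — stop
  → r_1 = 2.2673
beam 2: φ=-90°, α=60°
  cosα=0.5000 sinα=0.8660 | (4,3) | tMaxX 0.3800 tMaxY 0.8429 | tΔX 2.0000 tΔY 1.1547
    t=0.3800 [x] (5,3)
    t=0.8429 [y] (5,4)
    t=1.9976 [y] (5,5)
    t=2.3800 [x] (6,5)
    t=3.1523 [y] (6,6)
    t=4.3070 [y] (6,7)
    t=4.3800 [x] (7,7) — stop
  → r_2 = 4.3800
beam 3: φ=-45°, α=105°
  cosα=-0.2588 sinα=0.9659 | (4,3) | tMaxX 3.1296 tMaxY 0.7558 | tΔX 3.8637 tΔY 1.0353
    t=0.7558 [y] (4,4)
    t=1.7910 [y] (4,5)
    t=2.8263 [y] (4,6)
    t=3.1296 [x] (3,6)
    t=3.8616 [y] (3,7)
    t=4.8969 [y] (3,8) — stop
  → r_3 = 4.8969
beam 4: φ=0°, α=150°
  cosα=-0.8660 sinα=0.5000 | (4,3) | tMaxX 0.9353 tMaxY 1.4600 | tΔX 1.1547 tΔY 2.0000
    t=0.9353 [x] (3,3)
    t=1.4600 [y] (3,4)
    t=2.0900 [x] (2,4)
    t=3.2447 [x] (1,4)
    t=3.4600 [y] (1,5)
    t=4.3994 [x] (0,5) — stop
  → r_4 = 4.3994
beam 5: φ=45°, α=195°
  cosα=-0.9659 sinα=-0.2588 | (4,3) | tMaxX 0.8386 tMaxY 1.0432 | tΔX 1.0353 tΔY 3.8637
    t=0.8386 [x] (3,3)
    t=1.0432 [y] (3,2)
    t=1.8738 [x] (2,2)
    t=2.9091 [x] (1,2)
    t=3.9444 [x] (0,2) — stop
  → r_5 = 3.9444
beam 6: φ=90°, α=240°
  cosα=-0.5000 sinα=-0.8660 | (4,3) | tMaxX 1.6200 tMaxY 0.3118 | tΔX 2.0000 tΔY 1.1547
    t=0.3118 [y] (4,2)
    t=1.4665 [y] (4,1) — stop
  → r_6 = 1.4665
beam 7: φ=135°, α=285°
  cosα=0.2588 sinα=-0.9659 | (4,3) | tMaxX 0.7341 tMaxY 0.2795 | tΔX 3.8637 tΔY 1.0353
    t=0.2795 [y] (4,2)
    t=0.7341 [x] (5,2) — stop
  → r_7 = 0.7341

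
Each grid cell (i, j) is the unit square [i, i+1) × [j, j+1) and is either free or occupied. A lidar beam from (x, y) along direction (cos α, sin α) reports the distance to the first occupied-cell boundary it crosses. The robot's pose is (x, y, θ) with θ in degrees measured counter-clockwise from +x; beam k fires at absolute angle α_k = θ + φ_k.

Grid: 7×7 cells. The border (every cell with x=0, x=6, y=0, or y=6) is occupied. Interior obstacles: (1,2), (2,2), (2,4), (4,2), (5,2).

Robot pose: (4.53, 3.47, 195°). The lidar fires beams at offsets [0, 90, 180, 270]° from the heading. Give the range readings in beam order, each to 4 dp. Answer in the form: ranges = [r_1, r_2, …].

beam 1: φ=0°, α=195°
  direction (-0.9659, -0.2588); cell (4,3); t to first gridline: x 0.5487, y 1.8159 (then +1.0353 / +3.8637)
    (3,3) via x @ 0.5487
    (2,3) via x @ 1.5840
    (2,2) via y @ 1.8159  # hit
  → r_1 = 1.8159
beam 2: φ=90°, α=285°
  direction (0.2588, -0.9659); cell (4,3); t to first gridline: x 1.8159, y 0.4866 (then +3.8637 / +1.0353)
    (4,2) via y @ 0.4866  # hit
  → r_2 = 0.4866
beam 3: φ=180°, α=15°
  direction (0.9659, 0.2588); cell (4,3); t to first gridline: x 0.4866, y 2.0478 (then +1.0353 / +3.8637)
    (5,3) via x @ 0.4866
    (6,3) via x @ 1.5219  # hit
  → r_3 = 1.5219
beam 4: φ=270°, α=105°
  direction (-0.2588, 0.9659); cell (4,3); t to first gridline: x 2.0478, y 0.5487 (then +3.8637 / +1.0353)
    (4,4) via y @ 0.5487
    (4,5) via y @ 1.5840
    (3,5) via x @ 2.0478
    (3,6) via y @ 2.6192  # hit
  → r_4 = 2.6192

ranges = [1.8159, 0.4866, 1.5219, 2.6192]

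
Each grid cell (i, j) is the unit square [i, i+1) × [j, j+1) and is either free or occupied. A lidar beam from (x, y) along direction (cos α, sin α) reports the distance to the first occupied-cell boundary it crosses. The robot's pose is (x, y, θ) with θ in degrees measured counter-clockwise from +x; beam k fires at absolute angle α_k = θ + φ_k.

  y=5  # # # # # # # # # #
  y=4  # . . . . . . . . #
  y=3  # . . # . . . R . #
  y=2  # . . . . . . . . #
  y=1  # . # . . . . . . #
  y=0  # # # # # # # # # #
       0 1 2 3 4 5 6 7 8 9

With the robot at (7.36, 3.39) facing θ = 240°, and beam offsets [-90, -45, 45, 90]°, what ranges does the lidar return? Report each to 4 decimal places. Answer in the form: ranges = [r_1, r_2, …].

beam 1: φ=-90°, α=150°
  direction (-0.8660, 0.5000); cell (7,3); t to first gridline: x 0.4157, y 1.2200 (then +1.1547 / +2.0000)
    (6,3) via x @ 0.4157
    (6,4) via y @ 1.2200
    (5,4) via x @ 1.5704
    (4,4) via x @ 2.7251
    (4,5) via y @ 3.2200  # hit
  → r_1 = 3.2200
beam 2: φ=-45°, α=195°
  direction (-0.9659, -0.2588); cell (7,3); t to first gridline: x 0.3727, y 1.5068 (then +1.0353 / +3.8637)
    (6,3) via x @ 0.3727
    (5,3) via x @ 1.4080
    (5,2) via y @ 1.5068
    (4,2) via x @ 2.4433
    (3,2) via x @ 3.4785
    (2,2) via x @ 4.5138
    (2,1) via y @ 5.3705  # hit
  → r_2 = 5.3705
beam 3: φ=45°, α=285°
  direction (0.2588, -0.9659); cell (7,3); t to first gridline: x 2.4728, y 0.4038 (then +3.8637 / +1.0353)
    (7,2) via y @ 0.4038
    (7,1) via y @ 1.4390
    (8,1) via x @ 2.4728
    (8,0) via y @ 2.4743  # hit
  → r_3 = 2.4743
beam 4: φ=90°, α=330°
  direction (0.8660, -0.5000); cell (7,3); t to first gridline: x 0.7390, y 0.7800 (then +1.1547 / +2.0000)
    (8,3) via x @ 0.7390
    (8,2) via y @ 0.7800
    (9,2) via x @ 1.8937  # hit
  → r_4 = 1.8937

ranges = [3.2200, 5.3705, 2.4743, 1.8937]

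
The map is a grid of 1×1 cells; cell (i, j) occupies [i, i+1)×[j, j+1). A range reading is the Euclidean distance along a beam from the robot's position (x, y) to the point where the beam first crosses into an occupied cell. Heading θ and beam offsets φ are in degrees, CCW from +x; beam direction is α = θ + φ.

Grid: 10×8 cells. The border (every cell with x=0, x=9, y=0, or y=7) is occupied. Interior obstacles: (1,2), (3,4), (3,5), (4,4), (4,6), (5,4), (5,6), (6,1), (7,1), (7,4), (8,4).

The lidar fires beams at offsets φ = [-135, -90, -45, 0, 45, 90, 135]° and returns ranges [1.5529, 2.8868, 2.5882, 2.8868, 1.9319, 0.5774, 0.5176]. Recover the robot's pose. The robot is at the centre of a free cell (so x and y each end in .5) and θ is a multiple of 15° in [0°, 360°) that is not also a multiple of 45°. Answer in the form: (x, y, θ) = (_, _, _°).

(x, y, θ) = (4.5, 1.5, 150°)

Enumerate (i+0.5, j+0.5, θ) over the 37 free cells and 16 admissible headings. For each, cast all 7 beams and compare to the given ranges.
  (2.5, 6.5, 330°): beam 2 = 3.0000 ≠ 2.8868 ✗
  (1.5, 5.5, 105°): beam 1 = 1.7321 ≠ 1.5529 ✗
  (3.5, 6.5, 330°): beam 1 = 2.5882 ≠ 1.5529 ✗
  (3.5, 6.5, 150°): beam 1 = 0.5176 ≠ 1.5529 ✗
  (2.5, 1.5, 15°): beam 1 = 0.5774 ≠ 1.5529 ✗
  …
  (4.5, 1.5, 150°): r_1=1.5529, r_2=2.8868, r_3=2.5882, r_4=2.8868, r_5=1.9319, r_6=0.5774, r_7=0.5176 — all match ✓
Unique over the lattice → pose = (4.5, 1.5, 150°).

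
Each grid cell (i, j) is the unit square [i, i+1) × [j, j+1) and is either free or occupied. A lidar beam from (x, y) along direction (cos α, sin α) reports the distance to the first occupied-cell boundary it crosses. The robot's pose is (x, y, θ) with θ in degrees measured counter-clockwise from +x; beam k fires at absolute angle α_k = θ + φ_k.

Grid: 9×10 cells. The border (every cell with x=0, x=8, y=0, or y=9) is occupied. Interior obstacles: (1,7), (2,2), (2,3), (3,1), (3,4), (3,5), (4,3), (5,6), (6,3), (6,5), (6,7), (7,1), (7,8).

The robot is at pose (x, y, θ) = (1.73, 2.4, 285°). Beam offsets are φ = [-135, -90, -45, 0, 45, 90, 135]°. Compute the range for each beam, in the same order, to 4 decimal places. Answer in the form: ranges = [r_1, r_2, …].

ranges = [0.8429, 0.7558, 1.4600, 1.4494, 0.3118, 0.2795, 0.5400]

beam 1: φ=-135°, α=150°
  d=(-0.8660,0.5000)  start (1,2)  tX=0.8429 tY=1.2000  stride 1/|dx|=1.1547 1/|dy|=2.0000
    cross x-line → (0,2), t=0.8429 (wall)
  → r_1 = 0.8429
beam 2: φ=-90°, α=195°
  d=(-0.9659,-0.2588)  start (1,2)  tX=0.7558 tY=1.5455  stride 1/|dx|=1.0353 1/|dy|=3.8637
    cross x-line → (0,2), t=0.7558 (wall)
  → r_2 = 0.7558
beam 3: φ=-45°, α=240°
  d=(-0.5000,-0.8660)  start (1,2)  tX=1.4600 tY=0.4619  stride 1/|dx|=2.0000 1/|dy|=1.1547
    cross y-line → (1,1), t=0.4619
    cross x-line → (0,1), t=1.4600 (wall)
  → r_3 = 1.4600
beam 4: φ=0°, α=285°
  d=(0.2588,-0.9659)  start (1,2)  tX=1.0432 tY=0.4141  stride 1/|dx|=3.8637 1/|dy|=1.0353
    cross y-line → (1,1), t=0.4141
    cross x-line → (2,1), t=1.0432
    cross y-line → (2,0), t=1.4494 (wall)
  → r_4 = 1.4494
beam 5: φ=45°, α=330°
  d=(0.8660,-0.5000)  start (1,2)  tX=0.3118 tY=0.8000  stride 1/|dx|=1.1547 1/|dy|=2.0000
    cross x-line → (2,2), t=0.3118 (wall)
  → r_5 = 0.3118
beam 6: φ=90°, α=15°
  d=(0.9659,0.2588)  start (1,2)  tX=0.2795 tY=2.3182  stride 1/|dx|=1.0353 1/|dy|=3.8637
    cross x-line → (2,2), t=0.2795 (wall)
  → r_6 = 0.2795
beam 7: φ=135°, α=60°
  d=(0.5000,0.8660)  start (1,2)  tX=0.5400 tY=0.6928  stride 1/|dx|=2.0000 1/|dy|=1.1547
    cross x-line → (2,2), t=0.5400 (wall)
  → r_7 = 0.5400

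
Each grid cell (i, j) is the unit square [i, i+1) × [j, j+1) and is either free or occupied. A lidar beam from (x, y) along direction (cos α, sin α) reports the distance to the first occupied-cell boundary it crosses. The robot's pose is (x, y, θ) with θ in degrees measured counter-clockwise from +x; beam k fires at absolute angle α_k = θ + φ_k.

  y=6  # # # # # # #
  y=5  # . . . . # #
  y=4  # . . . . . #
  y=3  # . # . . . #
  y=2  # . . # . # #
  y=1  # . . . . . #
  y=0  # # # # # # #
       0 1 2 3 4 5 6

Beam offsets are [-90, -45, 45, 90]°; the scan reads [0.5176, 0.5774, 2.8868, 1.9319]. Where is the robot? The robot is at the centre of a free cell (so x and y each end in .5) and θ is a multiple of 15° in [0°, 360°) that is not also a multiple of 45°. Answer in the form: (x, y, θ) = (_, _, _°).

(x, y, θ) = (3.5, 5.5, 165°)

Candidates: 21 free-cell centres × 16 headings = 336 poses. Raycast each; keep the one whose scan matches to 4 dp.
  (2.5, 1.5, 60°): beam 1 = 1.0000 ≠ 0.5176 ✗
  (5.5, 1.5, 60°): beam 1 = 0.5774 ≠ 0.5176 ✗
  (4.5, 2.5, 15°): beam 1 = 1.5529 ≠ 0.5176 ✗
  (2.5, 4.5, 60°): beam 1 = 3.0000 ≠ 0.5176 ✗
  (5.5, 4.5, 75°): beam 3 = 0.5774 ≠ 2.8868 ✗
  …
  (3.5, 5.5, 165°): r_1=0.5176, r_2=0.5774, r_3=2.8868, r_4=1.9319 — all match ✓
Unique over the lattice → pose = (3.5, 5.5, 165°).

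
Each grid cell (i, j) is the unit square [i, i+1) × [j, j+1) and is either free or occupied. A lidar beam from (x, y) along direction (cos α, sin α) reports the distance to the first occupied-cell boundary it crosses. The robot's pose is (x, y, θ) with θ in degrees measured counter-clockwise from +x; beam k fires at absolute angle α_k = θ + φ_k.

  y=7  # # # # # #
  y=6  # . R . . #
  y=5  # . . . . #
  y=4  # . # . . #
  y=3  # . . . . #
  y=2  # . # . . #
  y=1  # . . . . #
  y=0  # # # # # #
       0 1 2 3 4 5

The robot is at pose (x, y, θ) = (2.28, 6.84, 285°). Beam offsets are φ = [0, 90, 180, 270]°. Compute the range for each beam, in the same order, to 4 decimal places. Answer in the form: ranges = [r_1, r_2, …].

beam 1: φ=0°, α=285°
  d=(0.2588,-0.9659)  start (2,6)  tX=2.7819 tY=0.8696  stride 1/|dx|=3.8637 1/|dy|=1.0353
    cross y-line → (2,5), t=0.8696
    cross y-line → (2,4), t=1.9049 (wall)
  → r_1 = 1.9049
beam 2: φ=90°, α=15°
  d=(0.9659,0.2588)  start (2,6)  tX=0.7454 tY=0.6182  stride 1/|dx|=1.0353 1/|dy|=3.8637
    cross y-line → (2,7), t=0.6182 (wall)
  → r_2 = 0.6182
beam 3: φ=180°, α=105°
  d=(-0.2588,0.9659)  start (2,6)  tX=1.0818 tY=0.1656  stride 1/|dx|=3.8637 1/|dy|=1.0353
    cross y-line → (2,7), t=0.1656 (wall)
  → r_3 = 0.1656
beam 4: φ=270°, α=195°
  d=(-0.9659,-0.2588)  start (2,6)  tX=0.2899 tY=3.2455  stride 1/|dx|=1.0353 1/|dy|=3.8637
    cross x-line → (1,6), t=0.2899
    cross x-line → (0,6), t=1.3252 (wall)
  → r_4 = 1.3252

ranges = [1.9049, 0.6182, 0.1656, 1.3252]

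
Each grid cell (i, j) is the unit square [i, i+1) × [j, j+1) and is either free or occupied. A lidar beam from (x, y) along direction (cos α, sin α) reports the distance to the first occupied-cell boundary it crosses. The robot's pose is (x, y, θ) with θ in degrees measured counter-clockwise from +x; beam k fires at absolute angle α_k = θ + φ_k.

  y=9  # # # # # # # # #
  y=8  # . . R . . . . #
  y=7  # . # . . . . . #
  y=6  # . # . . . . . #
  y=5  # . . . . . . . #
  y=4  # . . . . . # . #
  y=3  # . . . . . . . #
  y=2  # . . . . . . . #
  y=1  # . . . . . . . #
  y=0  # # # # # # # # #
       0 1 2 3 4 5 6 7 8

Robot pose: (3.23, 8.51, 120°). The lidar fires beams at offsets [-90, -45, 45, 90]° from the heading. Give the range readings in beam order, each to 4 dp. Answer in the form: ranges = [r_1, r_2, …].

ranges = [0.9800, 0.5073, 1.8932, 1.0200]

beam 1: φ=-90°, α=30°
  cosα=0.8660 sinα=0.5000 | (3,8) | tMaxX 0.8891 tMaxY 0.9800 | tΔX 1.1547 tΔY 2.0000
    t=0.8891 [x] (4,8)
    t=0.9800 [y] (4,9) — stop
  → r_1 = 0.9800
beam 2: φ=-45°, α=75°
  cosα=0.2588 sinα=0.9659 | (3,8) | tMaxX 2.9751 tMaxY 0.5073 | tΔX 3.8637 tΔY 1.0353
    t=0.5073 [y] (3,9) — stop
  → r_2 = 0.5073
beam 3: φ=45°, α=165°
  cosα=-0.9659 sinα=0.2588 | (3,8) | tMaxX 0.2381 tMaxY 1.8932 | tΔX 1.0353 tΔY 3.8637
    t=0.2381 [x] (2,8)
    t=1.2734 [x] (1,8)
    t=1.8932 [y] (1,9) — stop
  → r_3 = 1.8932
beam 4: φ=90°, α=210°
  cosα=-0.8660 sinα=-0.5000 | (3,8) | tMaxX 0.2656 tMaxY 1.0200 | tΔX 1.1547 tΔY 2.0000
    t=0.2656 [x] (2,8)
    t=1.0200 [y] (2,7) — stop
  → r_4 = 1.0200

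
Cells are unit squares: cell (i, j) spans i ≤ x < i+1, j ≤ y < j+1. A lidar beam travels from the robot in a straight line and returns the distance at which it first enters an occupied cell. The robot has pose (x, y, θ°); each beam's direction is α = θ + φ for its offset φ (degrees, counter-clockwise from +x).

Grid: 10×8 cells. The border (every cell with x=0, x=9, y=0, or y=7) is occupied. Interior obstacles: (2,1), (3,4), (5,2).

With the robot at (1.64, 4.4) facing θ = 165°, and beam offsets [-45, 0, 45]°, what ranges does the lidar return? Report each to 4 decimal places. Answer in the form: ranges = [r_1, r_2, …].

beam 1: φ=-45°, α=120°
  direction (-0.5000, 0.8660); cell (1,4); t to first gridline: x 1.2800, y 0.6928 (then +2.0000 / +1.1547)
    (1,5) via y @ 0.6928
    (0,5) via x @ 1.2800  # hit
  → r_1 = 1.2800
beam 2: φ=0°, α=165°
  direction (-0.9659, 0.2588); cell (1,4); t to first gridline: x 0.6626, y 2.3182 (then +1.0353 / +3.8637)
    (0,4) via x @ 0.6626  # hit
  → r_2 = 0.6626
beam 3: φ=45°, α=210°
  direction (-0.8660, -0.5000); cell (1,4); t to first gridline: x 0.7390, y 0.8000 (then +1.1547 / +2.0000)
    (0,4) via x @ 0.7390  # hit
  → r_3 = 0.7390

ranges = [1.2800, 0.6626, 0.7390]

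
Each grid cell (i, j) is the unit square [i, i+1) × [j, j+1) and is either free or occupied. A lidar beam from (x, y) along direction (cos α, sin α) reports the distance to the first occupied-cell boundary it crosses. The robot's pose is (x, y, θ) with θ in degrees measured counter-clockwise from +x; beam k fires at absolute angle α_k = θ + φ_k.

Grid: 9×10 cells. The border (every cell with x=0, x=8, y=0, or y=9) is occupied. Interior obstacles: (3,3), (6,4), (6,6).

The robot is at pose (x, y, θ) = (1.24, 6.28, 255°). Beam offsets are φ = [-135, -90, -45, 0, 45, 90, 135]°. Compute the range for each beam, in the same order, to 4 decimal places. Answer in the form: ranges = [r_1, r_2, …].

ranges = [0.4800, 0.2485, 0.2771, 0.9273, 3.5200, 4.9455, 5.4400]

beam 1: φ=-135°, α=120°
  d=(-0.5000,0.8660)  start (1,6)  tX=0.4800 tY=0.8314  stride 1/|dx|=2.0000 1/|dy|=1.1547
    cross x-line → (0,6), t=0.4800 (wall)
  → r_1 = 0.4800
beam 2: φ=-90°, α=165°
  d=(-0.9659,0.2588)  start (1,6)  tX=0.2485 tY=2.7819  stride 1/|dx|=1.0353 1/|dy|=3.8637
    cross x-line → (0,6), t=0.2485 (wall)
  → r_2 = 0.2485
beam 3: φ=-45°, α=210°
  d=(-0.8660,-0.5000)  start (1,6)  tX=0.2771 tY=0.5600  stride 1/|dx|=1.1547 1/|dy|=2.0000
    cross x-line → (0,6), t=0.2771 (wall)
  → r_3 = 0.2771
beam 4: φ=0°, α=255°
  d=(-0.2588,-0.9659)  start (1,6)  tX=0.9273 tY=0.2899  stride 1/|dx|=3.8637 1/|dy|=1.0353
    cross y-line → (1,5), t=0.2899
    cross x-line → (0,5), t=0.9273 (wall)
  → r_4 = 0.9273
beam 5: φ=45°, α=300°
  d=(0.5000,-0.8660)  start (1,6)  tX=1.5200 tY=0.3233  stride 1/|dx|=2.0000 1/|dy|=1.1547
    cross y-line → (1,5), t=0.3233
    cross y-line → (1,4), t=1.4780
    cross x-line → (2,4), t=1.5200
    cross y-line → (2,3), t=2.6327
    cross x-line → (3,3), t=3.5200 (wall)
  → r_5 = 3.5200
beam 6: φ=90°, α=345°
  d=(0.9659,-0.2588)  start (1,6)  tX=0.7868 tY=1.0818  stride 1/|dx|=1.0353 1/|dy|=3.8637
    cross x-line → (2,6), t=0.7868
    cross y-line → (2,5), t=1.0818
    cross x-line → (3,5), t=1.8221
    cross x-line → (4,5), t=2.8574
    cross x-line → (5,5), t=3.8926
    cross x-line → (6,5), t=4.9279
    cross y-line → (6,4), t=4.9455 (wall)
  → r_6 = 4.9455
beam 7: φ=135°, α=30°
  d=(0.8660,0.5000)  start (1,6)  tX=0.8776 tY=1.4400  stride 1/|dx|=1.1547 1/|dy|=2.0000
    cross x-line → (2,6), t=0.8776
    cross y-line → (2,7), t=1.4400
    cross x-line → (3,7), t=2.0323
    cross x-line → (4,7), t=3.1870
    cross y-line → (4,8), t=3.4400
    cross x-line → (5,8), t=4.3417
    cross y-line → (5,9), t=5.4400 (wall)
  → r_7 = 5.4400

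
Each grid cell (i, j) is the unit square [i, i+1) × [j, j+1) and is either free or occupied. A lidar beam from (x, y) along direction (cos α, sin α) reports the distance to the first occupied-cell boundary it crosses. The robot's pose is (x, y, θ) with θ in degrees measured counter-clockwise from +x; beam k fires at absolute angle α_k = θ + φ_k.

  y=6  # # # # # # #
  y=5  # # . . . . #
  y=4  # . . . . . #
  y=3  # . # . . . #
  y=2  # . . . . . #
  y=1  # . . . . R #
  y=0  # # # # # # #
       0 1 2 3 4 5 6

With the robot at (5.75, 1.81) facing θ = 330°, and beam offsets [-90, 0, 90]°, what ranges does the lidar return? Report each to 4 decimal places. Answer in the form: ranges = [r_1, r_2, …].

ranges = [0.9353, 0.2887, 0.5000]

beam 1: φ=-90°, α=240°
  d=(-0.5000,-0.8660)  start (5,1)  tX=1.5000 tY=0.9353  stride 1/|dx|=2.0000 1/|dy|=1.1547
    cross y-line → (5,0), t=0.9353 (wall)
  → r_1 = 0.9353
beam 2: φ=0°, α=330°
  d=(0.8660,-0.5000)  start (5,1)  tX=0.2887 tY=1.6200  stride 1/|dx|=1.1547 1/|dy|=2.0000
    cross x-line → (6,1), t=0.2887 (wall)
  → r_2 = 0.2887
beam 3: φ=90°, α=60°
  d=(0.5000,0.8660)  start (5,1)  tX=0.5000 tY=0.2194  stride 1/|dx|=2.0000 1/|dy|=1.1547
    cross y-line → (5,2), t=0.2194
    cross x-line → (6,2), t=0.5000 (wall)
  → r_3 = 0.5000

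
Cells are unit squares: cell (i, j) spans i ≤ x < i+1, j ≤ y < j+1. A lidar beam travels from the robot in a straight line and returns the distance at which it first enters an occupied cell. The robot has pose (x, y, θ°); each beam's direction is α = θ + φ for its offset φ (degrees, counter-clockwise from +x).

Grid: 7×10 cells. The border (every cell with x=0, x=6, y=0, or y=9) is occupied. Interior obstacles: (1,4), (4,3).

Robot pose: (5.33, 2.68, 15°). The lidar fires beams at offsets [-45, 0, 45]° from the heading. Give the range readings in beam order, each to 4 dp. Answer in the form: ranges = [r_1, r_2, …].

ranges = [0.7736, 0.6936, 1.3400]

beam 1: φ=-45°, α=330°
  direction (0.8660, -0.5000); cell (5,2); t to first gridline: x 0.7736, y 1.3600 (then +1.1547 / +2.0000)
    (6,2) via x @ 0.7736  # hit
  → r_1 = 0.7736
beam 2: φ=0°, α=15°
  direction (0.9659, 0.2588); cell (5,2); t to first gridline: x 0.6936, y 1.2364 (then +1.0353 / +3.8637)
    (6,2) via x @ 0.6936  # hit
  → r_2 = 0.6936
beam 3: φ=45°, α=60°
  direction (0.5000, 0.8660); cell (5,2); t to first gridline: x 1.3400, y 0.3695 (then +2.0000 / +1.1547)
    (5,3) via y @ 0.3695
    (6,3) via x @ 1.3400  # hit
  → r_3 = 1.3400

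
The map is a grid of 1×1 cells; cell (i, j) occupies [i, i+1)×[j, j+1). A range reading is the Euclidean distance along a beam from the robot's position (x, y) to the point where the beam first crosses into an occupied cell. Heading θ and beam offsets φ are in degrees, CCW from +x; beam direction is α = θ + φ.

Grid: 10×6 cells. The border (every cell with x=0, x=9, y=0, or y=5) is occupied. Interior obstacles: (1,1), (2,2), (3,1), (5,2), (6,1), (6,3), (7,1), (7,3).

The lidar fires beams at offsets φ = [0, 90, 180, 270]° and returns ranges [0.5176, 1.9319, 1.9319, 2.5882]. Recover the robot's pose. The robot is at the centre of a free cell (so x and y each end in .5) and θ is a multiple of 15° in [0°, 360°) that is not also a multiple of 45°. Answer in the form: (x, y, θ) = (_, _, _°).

(x, y, θ) = (3.5, 4.5, 75°)

The pose lattice has 24·16 = 384 candidates. Test each by forward raycasting.
  (4.5, 4.5, 255°): beam 1 = 2.5882 ≠ 0.5176 ✗
  (4.5, 2.5, 195°): beam 1 = 1.5529 ≠ 0.5176 ✗
  (4.5, 4.5, 300°): beam 1 = 1.7321 ≠ 0.5176 ✗
  (4.5, 2.5, 60°): beam 1 = 2.8868 ≠ 0.5176 ✗
  (4.5, 2.5, 15°): beam 2 = 2.5882 ≠ 1.9319 ✗
  …
  (3.5, 4.5, 75°): r_1=0.5176, r_2=1.9319, r_3=1.9319, r_4=2.5882 — all match ✓
Unique over the lattice → pose = (3.5, 4.5, 75°).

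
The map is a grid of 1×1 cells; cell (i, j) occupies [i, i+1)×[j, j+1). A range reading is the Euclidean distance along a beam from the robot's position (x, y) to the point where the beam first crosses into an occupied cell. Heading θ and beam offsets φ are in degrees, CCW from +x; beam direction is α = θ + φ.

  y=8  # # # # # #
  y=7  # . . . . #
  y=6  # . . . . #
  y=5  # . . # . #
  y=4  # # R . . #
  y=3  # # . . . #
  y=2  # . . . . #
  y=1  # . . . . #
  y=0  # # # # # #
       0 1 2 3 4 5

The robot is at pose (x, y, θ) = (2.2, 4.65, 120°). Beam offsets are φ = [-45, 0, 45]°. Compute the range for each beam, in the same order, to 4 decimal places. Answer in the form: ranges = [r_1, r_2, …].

ranges = [3.4682, 0.4000, 0.2071]

beam 1: φ=-45°, α=75°
  cosα=0.2588 sinα=0.9659 | (2,4) | tMaxX 3.0910 tMaxY 0.3623 | tΔX 3.8637 tΔY 1.0353
    t=0.3623 [y] (2,5)
    t=1.3976 [y] (2,6)
    t=2.4329 [y] (2,7)
    t=3.0910 [x] (3,7)
    t=3.4682 [y] (3,8) — stop
  → r_1 = 3.4682
beam 2: φ=0°, α=120°
  cosα=-0.5000 sinα=0.8660 | (2,4) | tMaxX 0.4000 tMaxY 0.4041 | tΔX 2.0000 tΔY 1.1547
    t=0.4000 [x] (1,4) — stop
  → r_2 = 0.4000
beam 3: φ=45°, α=165°
  cosα=-0.9659 sinα=0.2588 | (2,4) | tMaxX 0.2071 tMaxY 1.3523 | tΔX 1.0353 tΔY 3.8637
    t=0.2071 [x] (1,4) — stop
  → r_3 = 0.2071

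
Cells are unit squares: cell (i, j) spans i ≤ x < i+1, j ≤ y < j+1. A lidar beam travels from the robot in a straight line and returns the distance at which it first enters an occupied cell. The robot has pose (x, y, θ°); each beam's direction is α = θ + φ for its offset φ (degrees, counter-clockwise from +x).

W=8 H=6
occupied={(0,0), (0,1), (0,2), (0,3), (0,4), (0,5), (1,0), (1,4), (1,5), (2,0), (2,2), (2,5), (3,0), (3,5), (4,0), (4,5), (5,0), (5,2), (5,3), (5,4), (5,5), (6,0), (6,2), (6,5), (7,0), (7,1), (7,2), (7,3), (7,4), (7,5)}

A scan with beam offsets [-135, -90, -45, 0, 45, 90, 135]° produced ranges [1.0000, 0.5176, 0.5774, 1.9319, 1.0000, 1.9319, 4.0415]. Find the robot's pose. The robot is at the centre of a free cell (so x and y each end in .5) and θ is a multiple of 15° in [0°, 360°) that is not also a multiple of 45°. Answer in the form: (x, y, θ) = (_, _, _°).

(x, y, θ) = (4.5, 1.5, 345°)

Enumerate (i+0.5, j+0.5, θ) over the 18 free cells and 16 admissible headings. For each, cast all 7 beams and compare to the given ranges.
  (2.5, 4.5, 30°): beam 1 = 1.5529 ≠ 1.0000 ✗
  (4.5, 2.5, 285°): beam 1 = 3.0000 ≠ 1.0000 ✗
  (3.5, 3.5, 195°): beam 1 = 1.7321 ≠ 1.0000 ✗
  (3.5, 1.5, 165°): beam 1 = 1.7321 ≠ 1.0000 ✗
  …
  (4.5, 1.5, 345°): r_1=1.0000, r_2=0.5176, r_3=0.5774, r_4=1.9319, r_5=1.0000, r_6=1.9319, r_7=4.0415 — all match ✓
Only this pose fits every beam.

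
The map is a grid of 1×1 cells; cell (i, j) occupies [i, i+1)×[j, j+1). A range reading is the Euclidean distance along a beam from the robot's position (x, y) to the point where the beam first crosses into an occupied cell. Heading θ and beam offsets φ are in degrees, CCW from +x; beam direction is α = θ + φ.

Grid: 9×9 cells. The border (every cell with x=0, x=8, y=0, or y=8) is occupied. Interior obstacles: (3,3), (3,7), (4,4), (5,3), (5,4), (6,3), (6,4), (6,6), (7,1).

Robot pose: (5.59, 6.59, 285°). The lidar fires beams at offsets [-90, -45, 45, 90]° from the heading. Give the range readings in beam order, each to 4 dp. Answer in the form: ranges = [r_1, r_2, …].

ranges = [4.7519, 1.8360, 0.4734, 0.4245]

beam 1: φ=-90°, α=195°
  direction (-0.9659, -0.2588); cell (5,6); t to first gridline: x 0.6108, y 2.2796 (then +1.0353 / +3.8637)
    (4,6) via x @ 0.6108
    (3,6) via x @ 1.6461
    (3,5) via y @ 2.2796
    (2,5) via x @ 2.6814
    (1,5) via x @ 3.7166
    (0,5) via x @ 4.7519  # hit
  → r_1 = 4.7519
beam 2: φ=-45°, α=240°
  direction (-0.5000, -0.8660); cell (5,6); t to first gridline: x 1.1800, y 0.6813 (then +2.0000 / +1.1547)
    (5,5) via y @ 0.6813
    (4,5) via x @ 1.1800
    (4,4) via y @ 1.8360  # hit
  → r_2 = 1.8360
beam 3: φ=45°, α=330°
  direction (0.8660, -0.5000); cell (5,6); t to first gridline: x 0.4734, y 1.1800 (then +1.1547 / +2.0000)
    (6,6) via x @ 0.4734  # hit
  → r_3 = 0.4734
beam 4: φ=90°, α=15°
  direction (0.9659, 0.2588); cell (5,6); t to first gridline: x 0.4245, y 1.5841 (then +1.0353 / +3.8637)
    (6,6) via x @ 0.4245  # hit
  → r_4 = 0.4245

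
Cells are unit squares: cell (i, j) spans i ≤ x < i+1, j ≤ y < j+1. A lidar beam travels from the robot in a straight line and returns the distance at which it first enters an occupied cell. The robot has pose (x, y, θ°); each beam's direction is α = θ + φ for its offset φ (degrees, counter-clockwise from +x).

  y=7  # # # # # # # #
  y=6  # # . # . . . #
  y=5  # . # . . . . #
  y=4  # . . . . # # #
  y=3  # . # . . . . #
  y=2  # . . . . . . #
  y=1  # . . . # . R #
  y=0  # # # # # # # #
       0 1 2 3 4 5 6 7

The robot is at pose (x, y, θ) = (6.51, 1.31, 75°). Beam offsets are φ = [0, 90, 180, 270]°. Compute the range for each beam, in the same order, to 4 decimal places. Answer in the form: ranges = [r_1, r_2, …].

beam 1: φ=0°, α=75°
  d=(0.2588,0.9659)  start (6,1)  tX=1.8932 tY=0.7143  stride 1/|dx|=3.8637 1/|dy|=1.0353
    cross y-line → (6,2), t=0.7143
    cross y-line → (6,3), t=1.7496
    cross x-line → (7,3), t=1.8932 (wall)
  → r_1 = 1.8932
beam 2: φ=90°, α=165°
  d=(-0.9659,0.2588)  start (6,1)  tX=0.5280 tY=2.6660  stride 1/|dx|=1.0353 1/|dy|=3.8637
    cross x-line → (5,1), t=0.5280
    cross x-line → (4,1), t=1.5633 (wall)
  → r_2 = 1.5633
beam 3: φ=180°, α=255°
  d=(-0.2588,-0.9659)  start (6,1)  tX=1.9705 tY=0.3209  stride 1/|dx|=3.8637 1/|dy|=1.0353
    cross y-line → (6,0), t=0.3209 (wall)
  → r_3 = 0.3209
beam 4: φ=270°, α=345°
  d=(0.9659,-0.2588)  start (6,1)  tX=0.5073 tY=1.1977  stride 1/|dx|=1.0353 1/|dy|=3.8637
    cross x-line → (7,1), t=0.5073 (wall)
  → r_4 = 0.5073

ranges = [1.8932, 1.5633, 0.3209, 0.5073]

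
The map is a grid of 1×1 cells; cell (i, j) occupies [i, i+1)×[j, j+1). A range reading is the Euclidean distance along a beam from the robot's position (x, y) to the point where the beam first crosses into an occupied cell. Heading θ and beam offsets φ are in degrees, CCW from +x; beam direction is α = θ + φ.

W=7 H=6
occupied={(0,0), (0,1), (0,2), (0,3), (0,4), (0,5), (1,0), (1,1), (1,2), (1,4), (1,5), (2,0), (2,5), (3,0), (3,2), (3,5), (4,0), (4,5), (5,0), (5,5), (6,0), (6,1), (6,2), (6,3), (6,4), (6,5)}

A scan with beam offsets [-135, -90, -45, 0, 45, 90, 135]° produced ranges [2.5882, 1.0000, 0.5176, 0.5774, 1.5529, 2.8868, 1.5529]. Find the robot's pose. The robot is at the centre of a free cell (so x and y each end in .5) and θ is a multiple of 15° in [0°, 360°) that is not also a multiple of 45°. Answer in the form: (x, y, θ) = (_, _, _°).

Candidates: 16 free-cell centres × 16 headings = 256 poses. Raycast each; keep the one whose scan matches to 4 dp.
  (5.5, 4.5, 75°): beam 1 = 1.0000 ≠ 2.5882 ✗
  (3.5, 4.5, 345°): beam 1 = 2.8868 ≠ 2.5882 ✗
  (4.5, 2.5, 60°): beam 1 = 1.5529 ≠ 2.5882 ✗
  …
  (3.5, 4.5, 120°): r_1=2.5882, r_2=1.0000, r_3=0.5176, r_4=0.5774, r_5=1.5529, r_6=2.8868, r_7=1.5529 — all match ✓
Unique over the lattice → pose = (3.5, 4.5, 120°).

(x, y, θ) = (3.5, 4.5, 120°)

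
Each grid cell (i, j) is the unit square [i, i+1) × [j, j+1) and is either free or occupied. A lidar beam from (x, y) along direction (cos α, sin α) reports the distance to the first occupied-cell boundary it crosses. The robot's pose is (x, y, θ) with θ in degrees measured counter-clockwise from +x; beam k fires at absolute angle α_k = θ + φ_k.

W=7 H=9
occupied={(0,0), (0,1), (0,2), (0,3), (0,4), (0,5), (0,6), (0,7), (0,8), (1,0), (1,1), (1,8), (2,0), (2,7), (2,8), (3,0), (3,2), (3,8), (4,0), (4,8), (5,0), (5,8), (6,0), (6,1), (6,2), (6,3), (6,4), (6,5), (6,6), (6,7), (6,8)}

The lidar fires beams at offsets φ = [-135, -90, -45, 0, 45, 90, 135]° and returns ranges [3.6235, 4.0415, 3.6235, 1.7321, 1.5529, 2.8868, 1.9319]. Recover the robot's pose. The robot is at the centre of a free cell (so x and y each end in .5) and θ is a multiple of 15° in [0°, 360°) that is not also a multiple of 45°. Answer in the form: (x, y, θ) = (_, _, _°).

(x, y, θ) = (2.5, 4.5, 150°)

The pose lattice has 32·16 = 512 candidates. Test each by forward raycasting.
  (3.5, 1.5, 210°): beam 1 = 0.5176 ≠ 3.6235 ✗
  (2.5, 1.5, 300°): beam 1 = 0.5176 ≠ 3.6235 ✗
  (4.5, 1.5, 15°): beam 1 = 0.5774 ≠ 3.6235 ✗
  (3.5, 1.5, 30°): beam 1 = 0.5176 ≠ 3.6235 ✗
  …
  (2.5, 4.5, 150°): r_1=3.6235, r_2=4.0415, r_3=3.6235, r_4=1.7321, r_5=1.5529, r_6=2.8868, r_7=1.9319 — all match ✓
No second candidate reproduces the full scan.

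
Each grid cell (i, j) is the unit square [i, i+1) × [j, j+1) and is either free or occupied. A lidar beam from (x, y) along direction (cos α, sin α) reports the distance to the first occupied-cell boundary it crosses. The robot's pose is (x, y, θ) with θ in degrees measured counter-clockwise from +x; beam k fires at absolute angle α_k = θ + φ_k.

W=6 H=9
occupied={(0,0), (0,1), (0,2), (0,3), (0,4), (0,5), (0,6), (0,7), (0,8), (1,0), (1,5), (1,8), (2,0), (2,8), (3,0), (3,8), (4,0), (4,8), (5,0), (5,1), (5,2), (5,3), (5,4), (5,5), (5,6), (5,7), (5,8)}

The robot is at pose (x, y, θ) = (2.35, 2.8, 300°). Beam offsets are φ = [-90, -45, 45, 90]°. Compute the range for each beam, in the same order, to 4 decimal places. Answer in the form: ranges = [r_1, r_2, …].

ranges = [1.5588, 1.8635, 2.7435, 3.0600]

beam 1: φ=-90°, α=210°
  cosα=-0.8660 sinα=-0.5000 | (2,2) | tMaxX 0.4041 tMaxY 1.6000 | tΔX 1.1547 tΔY 2.0000
    t=0.4041 [x] (1,2)
    t=1.5588 [x] (0,2) — stop
  → r_1 = 1.5588
beam 2: φ=-45°, α=255°
  cosα=-0.2588 sinα=-0.9659 | (2,2) | tMaxX 1.3523 tMaxY 0.8282 | tΔX 3.8637 tΔY 1.0353
    t=0.8282 [y] (2,1)
    t=1.3523 [x] (1,1)
    t=1.8635 [y] (1,0) — stop
  → r_2 = 1.8635
beam 3: φ=45°, α=345°
  cosα=0.9659 sinα=-0.2588 | (2,2) | tMaxX 0.6729 tMaxY 3.0910 | tΔX 1.0353 tΔY 3.8637
    t=0.6729 [x] (3,2)
    t=1.7082 [x] (4,2)
    t=2.7435 [x] (5,2) — stop
  → r_3 = 2.7435
beam 4: φ=90°, α=30°
  cosα=0.8660 sinα=0.5000 | (2,2) | tMaxX 0.7506 tMaxY 0.4000 | tΔX 1.1547 tΔY 2.0000
    t=0.4000 [y] (2,3)
    t=0.7506 [x] (3,3)
    t=1.9053 [x] (4,3)
    t=2.4000 [y] (4,4)
    t=3.0600 [x] (5,4) — stop
  → r_4 = 3.0600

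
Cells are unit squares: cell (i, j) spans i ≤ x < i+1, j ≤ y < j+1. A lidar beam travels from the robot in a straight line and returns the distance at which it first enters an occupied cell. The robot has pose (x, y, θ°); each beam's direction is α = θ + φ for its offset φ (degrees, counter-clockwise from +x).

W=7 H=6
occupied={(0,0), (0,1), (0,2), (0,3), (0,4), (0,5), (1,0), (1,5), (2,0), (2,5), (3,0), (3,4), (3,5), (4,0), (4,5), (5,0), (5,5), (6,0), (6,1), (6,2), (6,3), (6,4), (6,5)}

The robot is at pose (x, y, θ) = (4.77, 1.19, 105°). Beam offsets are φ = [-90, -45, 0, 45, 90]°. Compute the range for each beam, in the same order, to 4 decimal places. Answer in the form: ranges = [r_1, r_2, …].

beam 1: φ=-90°, α=15°
  cosα=0.9659 sinα=0.2588 | (4,1) | tMaxX 0.2381 tMaxY 3.1296 | tΔX 1.0353 tΔY 3.8637
    t=0.2381 [x] (5,1)
    t=1.2734 [x] (6,1) — stop
  → r_1 = 1.2734
beam 2: φ=-45°, α=60°
  cosα=0.5000 sinα=0.8660 | (4,1) | tMaxX 0.4600 tMaxY 0.9353 | tΔX 2.0000 tΔY 1.1547
    t=0.4600 [x] (5,1)
    t=0.9353 [y] (5,2)
    t=2.0900 [y] (5,3)
    t=2.4600 [x] (6,3) — stop
  → r_2 = 2.4600
beam 3: φ=0°, α=105°
  cosα=-0.2588 sinα=0.9659 | (4,1) | tMaxX 2.9751 tMaxY 0.8386 | tΔX 3.8637 tΔY 1.0353
    t=0.8386 [y] (4,2)
    t=1.8738 [y] (4,3)
    t=2.9091 [y] (4,4)
    t=2.9751 [x] (3,4) — stop
  → r_3 = 2.9751
beam 4: φ=45°, α=150°
  cosα=-0.8660 sinα=0.5000 | (4,1) | tMaxX 0.8891 tMaxY 1.6200 | tΔX 1.1547 tΔY 2.0000
    t=0.8891 [x] (3,1)
    t=1.6200 [y] (3,2)
    t=2.0438 [x] (2,2)
    t=3.1985 [x] (1,2)
    t=3.6200 [y] (1,3)
    t=4.3532 [x] (0,3) — stop
  → r_4 = 4.3532
beam 5: φ=90°, α=195°
  cosα=-0.9659 sinα=-0.2588 | (4,1) | tMaxX 0.7972 tMaxY 0.7341 | tΔX 1.0353 tΔY 3.8637
    t=0.7341 [y] (4,0) — stop
  → r_5 = 0.7341

ranges = [1.2734, 2.4600, 2.9751, 4.3532, 0.7341]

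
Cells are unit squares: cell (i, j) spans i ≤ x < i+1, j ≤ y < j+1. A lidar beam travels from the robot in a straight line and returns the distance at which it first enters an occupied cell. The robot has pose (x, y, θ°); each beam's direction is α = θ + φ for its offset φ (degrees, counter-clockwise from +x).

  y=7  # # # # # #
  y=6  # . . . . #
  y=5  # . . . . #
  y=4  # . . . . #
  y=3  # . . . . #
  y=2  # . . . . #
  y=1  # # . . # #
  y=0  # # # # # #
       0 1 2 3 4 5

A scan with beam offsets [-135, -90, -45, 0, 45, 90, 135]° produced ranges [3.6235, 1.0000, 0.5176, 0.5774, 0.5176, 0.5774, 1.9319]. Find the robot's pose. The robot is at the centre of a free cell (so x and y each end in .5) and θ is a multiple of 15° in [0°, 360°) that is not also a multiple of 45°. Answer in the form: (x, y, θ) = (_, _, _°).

Enumerate (i+0.5, j+0.5, θ) over the 22 free cells and 16 admissible headings. For each, cast all 7 beams and compare to the given ranges.
  (2.5, 1.5, 240°): beam 1 = 5.6940 ≠ 3.6235 ✗
  (3.5, 1.5, 150°): beam 1 = 0.5176 ≠ 3.6235 ✗
  (1.5, 4.5, 300°): beam 1 = 0.5176 ≠ 3.6235 ✗
  …
  (1.5, 6.5, 120°): r_1=3.6235, r_2=1.0000, r_3=0.5176, r_4=0.5774, r_5=0.5176, r_6=0.5774, r_7=1.9319 — all match ✓
Only this pose fits every beam.

(x, y, θ) = (1.5, 6.5, 120°)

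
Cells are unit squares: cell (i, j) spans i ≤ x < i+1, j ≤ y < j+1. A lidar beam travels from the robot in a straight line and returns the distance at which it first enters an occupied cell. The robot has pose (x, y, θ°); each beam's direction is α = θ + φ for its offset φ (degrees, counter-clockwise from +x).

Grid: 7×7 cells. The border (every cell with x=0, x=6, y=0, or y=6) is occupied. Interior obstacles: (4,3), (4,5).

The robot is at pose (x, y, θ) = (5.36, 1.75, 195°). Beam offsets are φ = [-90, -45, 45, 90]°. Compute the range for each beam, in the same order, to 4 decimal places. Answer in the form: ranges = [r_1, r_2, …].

beam 1: φ=-90°, α=105°
  direction (-0.2588, 0.9659); cell (5,1); t to first gridline: x 1.3909, y 0.2588 (then +3.8637 / +1.0353)
    (5,2) via y @ 0.2588
    (5,3) via y @ 1.2941
    (4,3) via x @ 1.3909  # hit
  → r_1 = 1.3909
beam 2: φ=-45°, α=150°
  direction (-0.8660, 0.5000); cell (5,1); t to first gridline: x 0.4157, y 0.5000 (then +1.1547 / +2.0000)
    (4,1) via x @ 0.4157
    (4,2) via y @ 0.5000
    (3,2) via x @ 1.5704
    (3,3) via y @ 2.5000
    (2,3) via x @ 2.7251
    (1,3) via x @ 3.8798
    (1,4) via y @ 4.5000
    (0,4) via x @ 5.0345  # hit
  → r_2 = 5.0345
beam 3: φ=45°, α=240°
  direction (-0.5000, -0.8660); cell (5,1); t to first gridline: x 0.7200, y 0.8660 (then +2.0000 / +1.1547)
    (4,1) via x @ 0.7200
    (4,0) via y @ 0.8660  # hit
  → r_3 = 0.8660
beam 4: φ=90°, α=285°
  direction (0.2588, -0.9659); cell (5,1); t to first gridline: x 2.4728, y 0.7765 (then +3.8637 / +1.0353)
    (5,0) via y @ 0.7765  # hit
  → r_4 = 0.7765

ranges = [1.3909, 5.0345, 0.8660, 0.7765]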